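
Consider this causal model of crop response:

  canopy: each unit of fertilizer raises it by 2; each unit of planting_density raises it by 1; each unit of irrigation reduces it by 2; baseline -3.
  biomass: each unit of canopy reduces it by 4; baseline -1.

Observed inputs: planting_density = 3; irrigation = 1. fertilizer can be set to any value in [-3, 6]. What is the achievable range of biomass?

-41 to 31

Substituting into the canopy equation gives canopy = 2*fertilizer - 2.
Substituting into the biomass equation gives biomass = -8*fertilizer + 7.
Linear in fertilizer, so extremes are at the endpoints: fertilizer = -3 gives biomass = 31; fertilizer = 6 gives biomass = -41.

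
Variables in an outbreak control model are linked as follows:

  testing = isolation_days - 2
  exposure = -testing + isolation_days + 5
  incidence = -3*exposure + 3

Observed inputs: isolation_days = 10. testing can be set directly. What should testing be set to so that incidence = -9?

testing = 11

Intervening on testing fixes its value directly, overriding its dependence on isolation_days.
Substituting into the exposure equation gives exposure = -testing + 15.
This gives incidence = 3*testing - 42.
Solve 3*testing - 42 = -9: testing = (-9 + 42) / 3 = 11.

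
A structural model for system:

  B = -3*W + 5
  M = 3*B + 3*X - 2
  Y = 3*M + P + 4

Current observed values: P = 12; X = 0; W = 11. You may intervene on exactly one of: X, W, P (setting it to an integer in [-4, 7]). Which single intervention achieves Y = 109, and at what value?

Intervening on X: Y = 9*X - 242. Reaching 109 requires X = 39, outside [-4, 7].
Intervening on W: with other inputs at their observed values, Y = -27*W + 55. Solving for 109 gives W = -2, within [-4, 7].
Intervening on P: Y = P - 254. Reaching 109 requires P = 363, outside [-4, 7].

set W = -2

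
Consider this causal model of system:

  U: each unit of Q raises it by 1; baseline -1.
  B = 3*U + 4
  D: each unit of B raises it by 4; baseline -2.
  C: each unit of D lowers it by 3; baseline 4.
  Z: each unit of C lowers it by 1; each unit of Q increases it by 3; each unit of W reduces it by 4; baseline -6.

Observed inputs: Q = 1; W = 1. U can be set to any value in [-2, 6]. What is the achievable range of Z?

Intervening on U fixes its value directly, overriding its dependence on Q.
Substituting into the D equation gives D = 12*U + 14.
This gives C = -36*U - 38.
So Z = 36*U + 31.
Linear in U, so extremes are at the endpoints: U = -2 gives Z = -41; U = 6 gives Z = 247.

-41 to 247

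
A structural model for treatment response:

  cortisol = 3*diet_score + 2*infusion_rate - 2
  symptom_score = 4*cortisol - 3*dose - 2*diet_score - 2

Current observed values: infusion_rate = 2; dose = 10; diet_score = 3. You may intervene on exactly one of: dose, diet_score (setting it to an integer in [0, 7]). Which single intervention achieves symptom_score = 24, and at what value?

set dose = 4

Intervening on dose: with other inputs at their observed values, symptom_score = -3*dose + 36. Solving for 24 gives dose = 4, within [0, 7].
Intervening on diet_score: symptom_score = 10*diet_score - 24. Reaching 24 requires diet_score = 24/5, not an integer.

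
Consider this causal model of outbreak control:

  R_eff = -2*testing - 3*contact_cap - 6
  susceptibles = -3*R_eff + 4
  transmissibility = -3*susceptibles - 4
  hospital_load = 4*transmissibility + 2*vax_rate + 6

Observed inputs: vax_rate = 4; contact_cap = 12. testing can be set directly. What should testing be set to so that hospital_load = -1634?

Substituting into the R_eff equation gives R_eff = -2*testing - 42.
susceptibles becomes 6*testing + 130.
So transmissibility = -18*testing - 394.
Substituting into the hospital_load equation gives hospital_load = -72*testing - 1562.
Solve -72*testing - 1562 = -1634: testing = (-1634 + 1562) / -72 = 1.

testing = 1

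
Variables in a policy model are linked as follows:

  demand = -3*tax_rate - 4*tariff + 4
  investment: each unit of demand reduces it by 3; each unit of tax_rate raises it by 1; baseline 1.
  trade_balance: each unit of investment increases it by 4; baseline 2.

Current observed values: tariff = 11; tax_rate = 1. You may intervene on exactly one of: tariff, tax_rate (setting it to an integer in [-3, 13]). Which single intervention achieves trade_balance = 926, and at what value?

set tax_rate = 11

Intervening on tariff: trade_balance = 48*tariff - 2. Reaching 926 requires tariff = 58/3, not an integer.
Intervening on tax_rate: with other inputs at their observed values, trade_balance = 40*tax_rate + 486. Solving for 926 gives tax_rate = 11, within [-3, 13].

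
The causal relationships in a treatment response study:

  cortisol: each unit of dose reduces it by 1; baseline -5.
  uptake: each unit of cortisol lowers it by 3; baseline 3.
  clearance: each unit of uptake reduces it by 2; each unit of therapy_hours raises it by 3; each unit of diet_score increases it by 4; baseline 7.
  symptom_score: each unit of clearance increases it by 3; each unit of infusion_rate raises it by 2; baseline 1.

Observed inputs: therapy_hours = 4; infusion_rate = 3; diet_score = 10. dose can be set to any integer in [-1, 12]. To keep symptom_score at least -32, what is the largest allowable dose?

Substituting into the uptake equation gives uptake = 3*dose + 18.
Substituting into the clearance equation gives clearance = -6*dose + 23.
So symptom_score = -18*dose + 76.
Require -18*dose + 76 ≥ -32, so dose ≤ 6.
The largest integer in [-1, 12] satisfying this is 6.

dose = 6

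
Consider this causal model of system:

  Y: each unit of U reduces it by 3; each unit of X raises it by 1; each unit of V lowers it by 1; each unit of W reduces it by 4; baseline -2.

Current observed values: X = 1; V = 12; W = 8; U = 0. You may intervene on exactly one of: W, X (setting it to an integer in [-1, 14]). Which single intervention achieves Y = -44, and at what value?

set X = 2

Intervening on W: Y = -4*W - 13. Reaching -44 requires W = 31/4, not an integer.
Intervening on X: with other inputs at their observed values, Y = X - 46. Solving for -44 gives X = 2, within [-1, 14].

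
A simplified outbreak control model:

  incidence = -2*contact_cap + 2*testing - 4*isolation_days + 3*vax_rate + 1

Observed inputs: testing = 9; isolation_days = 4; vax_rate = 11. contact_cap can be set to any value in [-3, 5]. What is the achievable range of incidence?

Substituting into the incidence equation gives incidence = -2*contact_cap + 36.
Linear in contact_cap, so extremes are at the endpoints: contact_cap = -3 gives incidence = 42; contact_cap = 5 gives incidence = 26.

26 to 42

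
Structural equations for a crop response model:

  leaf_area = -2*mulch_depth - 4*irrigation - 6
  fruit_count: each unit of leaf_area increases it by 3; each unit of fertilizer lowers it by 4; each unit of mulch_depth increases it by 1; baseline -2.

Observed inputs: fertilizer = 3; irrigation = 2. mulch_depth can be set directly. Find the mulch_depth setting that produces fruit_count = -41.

Substituting into the leaf_area equation gives leaf_area = -2*mulch_depth - 14.
Substituting into the fruit_count equation gives fruit_count = -5*mulch_depth - 56.
Solve -5*mulch_depth - 56 = -41: mulch_depth = (-41 + 56) / -5 = -3.

mulch_depth = -3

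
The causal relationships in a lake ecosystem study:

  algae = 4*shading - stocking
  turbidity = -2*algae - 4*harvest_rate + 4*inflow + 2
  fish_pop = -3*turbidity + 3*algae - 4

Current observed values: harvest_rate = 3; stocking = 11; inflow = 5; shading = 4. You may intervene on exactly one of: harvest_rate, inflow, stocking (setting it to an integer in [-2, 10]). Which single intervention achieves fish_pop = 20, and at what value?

Intervening on harvest_rate: fish_pop = 12*harvest_rate - 25. Reaching 20 requires harvest_rate = 15/4, not an integer.
Intervening on inflow: fish_pop = -12*inflow + 71. Reaching 20 requires inflow = 17/4, not an integer.
Intervening on stocking: with other inputs at their observed values, fish_pop = -9*stocking + 110. Solving for 20 gives stocking = 10, within [-2, 10].

set stocking = 10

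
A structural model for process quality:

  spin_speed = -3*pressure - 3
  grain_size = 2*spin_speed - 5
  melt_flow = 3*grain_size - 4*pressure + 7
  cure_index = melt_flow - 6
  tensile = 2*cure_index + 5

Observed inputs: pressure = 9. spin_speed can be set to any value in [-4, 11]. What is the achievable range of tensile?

-143 to 37

Intervening on spin_speed fixes its value directly, overriding its dependence on pressure.
Substituting into the melt_flow equation gives melt_flow = 6*spin_speed - 44.
Substituting into the cure_index equation gives cure_index = 6*spin_speed - 50.
So tensile = 12*spin_speed - 95.
Linear in spin_speed, so extremes are at the endpoints: spin_speed = -4 gives tensile = -143; spin_speed = 11 gives tensile = 37.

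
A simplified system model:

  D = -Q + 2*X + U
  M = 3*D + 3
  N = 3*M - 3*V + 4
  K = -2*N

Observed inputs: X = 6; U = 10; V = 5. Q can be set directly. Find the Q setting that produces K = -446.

Substituting into the D equation gives D = -Q + 22.
M becomes -3*Q + 69.
This gives N = -9*Q + 196.
Substituting into the K equation gives K = 18*Q - 392.
Solve 18*Q - 392 = -446: Q = (-446 + 392) / 18 = -3.

Q = -3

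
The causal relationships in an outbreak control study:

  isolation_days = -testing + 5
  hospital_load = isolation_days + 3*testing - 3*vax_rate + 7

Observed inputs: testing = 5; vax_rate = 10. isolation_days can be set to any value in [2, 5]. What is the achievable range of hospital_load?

-6 to -3

Intervening on isolation_days fixes its value directly, overriding its dependence on testing.
Substituting into the hospital_load equation gives hospital_load = isolation_days - 8.
Linear in isolation_days, so extremes are at the endpoints: isolation_days = 2 gives hospital_load = -6; isolation_days = 5 gives hospital_load = -3.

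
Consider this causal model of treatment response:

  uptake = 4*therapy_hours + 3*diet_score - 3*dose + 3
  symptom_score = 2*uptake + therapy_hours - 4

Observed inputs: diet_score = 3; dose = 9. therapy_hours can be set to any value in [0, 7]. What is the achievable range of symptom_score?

Substituting into the uptake equation gives uptake = 4*therapy_hours - 15.
Substituting into the symptom_score equation gives symptom_score = 9*therapy_hours - 34.
Linear in therapy_hours, so extremes are at the endpoints: therapy_hours = 0 gives symptom_score = -34; therapy_hours = 7 gives symptom_score = 29.

-34 to 29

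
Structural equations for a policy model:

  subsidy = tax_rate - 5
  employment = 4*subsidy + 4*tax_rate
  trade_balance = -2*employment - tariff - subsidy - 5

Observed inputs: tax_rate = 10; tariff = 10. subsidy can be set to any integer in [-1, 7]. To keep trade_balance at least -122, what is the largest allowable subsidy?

subsidy = 3

Intervening on subsidy fixes its value directly, overriding its dependence on tax_rate.
Substituting into the employment equation gives employment = 4*subsidy + 40.
trade_balance becomes -9*subsidy - 95.
Require -9*subsidy - 95 ≥ -122, so subsidy ≤ 3.
The largest integer in [-1, 7] satisfying this is 3.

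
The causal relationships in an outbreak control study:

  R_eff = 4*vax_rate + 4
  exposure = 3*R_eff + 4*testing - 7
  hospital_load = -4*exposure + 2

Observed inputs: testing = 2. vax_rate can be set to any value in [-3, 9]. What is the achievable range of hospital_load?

Substituting into the exposure equation gives exposure = 12*vax_rate + 13.
This gives hospital_load = -48*vax_rate - 50.
Linear in vax_rate, so extremes are at the endpoints: vax_rate = -3 gives hospital_load = 94; vax_rate = 9 gives hospital_load = -482.

-482 to 94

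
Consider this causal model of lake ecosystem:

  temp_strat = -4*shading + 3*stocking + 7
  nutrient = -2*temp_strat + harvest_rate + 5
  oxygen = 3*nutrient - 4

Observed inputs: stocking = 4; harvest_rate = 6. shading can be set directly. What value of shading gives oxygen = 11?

Substituting into the temp_strat equation gives temp_strat = -4*shading + 19.
Substituting into the nutrient equation gives nutrient = 8*shading - 27.
Substituting into the oxygen equation gives oxygen = 24*shading - 85.
Solve 24*shading - 85 = 11: shading = (11 + 85) / 24 = 4.

shading = 4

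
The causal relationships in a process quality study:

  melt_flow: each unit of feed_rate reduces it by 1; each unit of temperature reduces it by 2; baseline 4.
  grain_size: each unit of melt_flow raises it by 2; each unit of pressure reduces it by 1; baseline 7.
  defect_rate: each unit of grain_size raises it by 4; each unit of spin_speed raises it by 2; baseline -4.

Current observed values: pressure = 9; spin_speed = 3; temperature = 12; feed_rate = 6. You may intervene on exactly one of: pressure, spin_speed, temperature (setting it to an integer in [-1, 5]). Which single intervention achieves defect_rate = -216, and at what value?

set spin_speed = 2

Intervening on pressure: defect_rate = -4*pressure - 178. Reaching -216 requires pressure = 19/2, not an integer.
Intervening on spin_speed: with other inputs at their observed values, defect_rate = 2*spin_speed - 220. Solving for -216 gives spin_speed = 2, within [-1, 5].
Intervening on temperature: defect_rate = -16*temperature - 22. Reaching -216 requires temperature = 97/8, not an integer.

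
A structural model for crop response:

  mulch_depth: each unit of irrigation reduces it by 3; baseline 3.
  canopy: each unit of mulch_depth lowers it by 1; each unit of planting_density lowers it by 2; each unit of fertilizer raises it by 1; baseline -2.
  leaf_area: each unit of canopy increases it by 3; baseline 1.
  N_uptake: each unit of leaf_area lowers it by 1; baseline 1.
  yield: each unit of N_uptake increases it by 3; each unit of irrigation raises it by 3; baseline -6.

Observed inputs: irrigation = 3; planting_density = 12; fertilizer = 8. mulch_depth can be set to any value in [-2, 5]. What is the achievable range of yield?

147 to 210

Intervening on mulch_depth fixes its value directly, overriding its dependence on irrigation.
Substituting into the canopy equation gives canopy = -mulch_depth - 18.
This gives leaf_area = -3*mulch_depth - 53.
So N_uptake = 3*mulch_depth + 54.
Substituting into the yield equation gives yield = 9*mulch_depth + 165.
Linear in mulch_depth, so extremes are at the endpoints: mulch_depth = -2 gives yield = 147; mulch_depth = 5 gives yield = 210.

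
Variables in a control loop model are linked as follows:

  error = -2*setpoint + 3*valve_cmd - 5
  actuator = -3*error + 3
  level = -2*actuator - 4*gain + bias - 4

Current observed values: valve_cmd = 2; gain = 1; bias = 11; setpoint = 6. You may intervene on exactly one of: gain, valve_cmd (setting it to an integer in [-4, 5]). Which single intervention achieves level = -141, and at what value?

Intervening on gain: level = -4*gain - 65. Reaching -141 requires gain = 19, outside [-4, 5].
Intervening on valve_cmd: with other inputs at their observed values, level = 18*valve_cmd - 105. Solving for -141 gives valve_cmd = -2, within [-4, 5].

set valve_cmd = -2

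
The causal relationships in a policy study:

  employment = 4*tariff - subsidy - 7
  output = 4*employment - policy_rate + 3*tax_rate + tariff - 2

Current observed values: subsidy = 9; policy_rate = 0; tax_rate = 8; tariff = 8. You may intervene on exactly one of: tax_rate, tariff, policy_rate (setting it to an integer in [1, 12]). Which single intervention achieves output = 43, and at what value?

Intervening on tax_rate: output = 3*tax_rate + 70. Reaching 43 requires tax_rate = -9, outside [1, 12].
Intervening on tariff: with other inputs at their observed values, output = 17*tariff - 42. Solving for 43 gives tariff = 5, within [1, 12].
Intervening on policy_rate: output = -policy_rate + 94. Reaching 43 requires policy_rate = 51, outside [1, 12].

set tariff = 5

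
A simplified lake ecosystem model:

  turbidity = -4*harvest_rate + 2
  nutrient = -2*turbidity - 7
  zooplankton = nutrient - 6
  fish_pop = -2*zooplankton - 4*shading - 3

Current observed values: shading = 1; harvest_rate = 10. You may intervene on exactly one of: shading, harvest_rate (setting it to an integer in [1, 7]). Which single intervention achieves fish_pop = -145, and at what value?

Intervening on shading: with other inputs at their observed values, fish_pop = -4*shading - 129. Solving for -145 gives shading = 4, within [1, 7].
Intervening on harvest_rate: fish_pop = -16*harvest_rate + 27. Reaching -145 requires harvest_rate = 43/4, not an integer.

set shading = 4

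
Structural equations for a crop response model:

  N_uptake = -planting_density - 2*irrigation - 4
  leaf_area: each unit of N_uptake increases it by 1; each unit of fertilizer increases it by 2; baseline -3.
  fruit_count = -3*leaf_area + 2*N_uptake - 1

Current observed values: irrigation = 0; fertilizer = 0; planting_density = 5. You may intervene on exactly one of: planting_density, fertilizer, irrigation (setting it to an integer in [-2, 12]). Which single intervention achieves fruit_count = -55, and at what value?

set fertilizer = 12

Intervening on planting_density: fruit_count = planting_density + 12. Reaching -55 requires planting_density = -67, outside [-2, 12].
Intervening on fertilizer: with other inputs at their observed values, fruit_count = -6*fertilizer + 17. Solving for -55 gives fertilizer = 12, within [-2, 12].
Intervening on irrigation: fruit_count = 2*irrigation + 17. Reaching -55 requires irrigation = -36, outside [-2, 12].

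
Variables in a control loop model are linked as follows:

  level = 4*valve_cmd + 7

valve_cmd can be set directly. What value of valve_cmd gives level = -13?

Solve 4*valve_cmd + 7 = -13: valve_cmd = (-13 - 7) / 4 = -5.

valve_cmd = -5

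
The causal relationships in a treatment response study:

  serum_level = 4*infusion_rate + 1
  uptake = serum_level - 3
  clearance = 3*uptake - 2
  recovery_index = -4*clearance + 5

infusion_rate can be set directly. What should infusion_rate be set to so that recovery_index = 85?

Substituting into the uptake equation gives uptake = 4*infusion_rate - 2.
Substituting into the clearance equation gives clearance = 12*infusion_rate - 8.
recovery_index becomes -48*infusion_rate + 37.
Solve -48*infusion_rate + 37 = 85: infusion_rate = (85 - 37) / -48 = -1.

infusion_rate = -1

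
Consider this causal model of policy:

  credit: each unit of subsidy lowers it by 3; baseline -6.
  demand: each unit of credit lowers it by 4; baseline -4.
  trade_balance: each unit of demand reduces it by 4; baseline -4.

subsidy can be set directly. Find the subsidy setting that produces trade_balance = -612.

subsidy = 11

Substituting into the demand equation gives demand = 12*subsidy + 20.
Substituting into the trade_balance equation gives trade_balance = -48*subsidy - 84.
Solve -48*subsidy - 84 = -612: subsidy = (-612 + 84) / -48 = 11.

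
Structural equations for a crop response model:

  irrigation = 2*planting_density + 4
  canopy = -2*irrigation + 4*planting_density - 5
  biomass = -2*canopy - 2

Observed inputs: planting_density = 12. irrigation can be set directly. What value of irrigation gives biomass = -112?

Intervening on irrigation fixes its value directly, overriding its dependence on planting_density.
Substituting into the canopy equation gives canopy = -2*irrigation + 43.
So biomass = 4*irrigation - 88.
Solve 4*irrigation - 88 = -112: irrigation = (-112 + 88) / 4 = -6.

irrigation = -6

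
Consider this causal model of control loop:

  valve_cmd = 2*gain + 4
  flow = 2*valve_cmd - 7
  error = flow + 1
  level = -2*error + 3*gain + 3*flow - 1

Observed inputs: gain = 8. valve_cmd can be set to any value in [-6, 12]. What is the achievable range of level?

Intervening on valve_cmd fixes its value directly, overriding its dependence on gain.
Substituting into the error equation gives error = 2*valve_cmd - 6.
Substituting into the level equation gives level = 2*valve_cmd + 14.
Linear in valve_cmd, so extremes are at the endpoints: valve_cmd = -6 gives level = 2; valve_cmd = 12 gives level = 38.

2 to 38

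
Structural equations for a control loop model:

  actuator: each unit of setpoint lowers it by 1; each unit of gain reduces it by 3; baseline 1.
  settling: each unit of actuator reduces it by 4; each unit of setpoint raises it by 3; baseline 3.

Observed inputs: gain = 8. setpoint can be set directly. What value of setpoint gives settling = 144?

setpoint = 7

Substituting into the actuator equation gives actuator = -setpoint - 23.
settling becomes 7*setpoint + 95.
Solve 7*setpoint + 95 = 144: setpoint = (144 - 95) / 7 = 7.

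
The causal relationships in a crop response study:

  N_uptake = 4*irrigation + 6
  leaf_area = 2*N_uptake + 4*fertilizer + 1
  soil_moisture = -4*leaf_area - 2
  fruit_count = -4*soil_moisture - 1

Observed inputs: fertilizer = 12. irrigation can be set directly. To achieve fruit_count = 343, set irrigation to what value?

irrigation = -5

Substituting into the leaf_area equation gives leaf_area = 8*irrigation + 61.
This gives soil_moisture = -32*irrigation - 246.
Substituting into the fruit_count equation gives fruit_count = 128*irrigation + 983.
Solve 128*irrigation + 983 = 343: irrigation = (343 - 983) / 128 = -5.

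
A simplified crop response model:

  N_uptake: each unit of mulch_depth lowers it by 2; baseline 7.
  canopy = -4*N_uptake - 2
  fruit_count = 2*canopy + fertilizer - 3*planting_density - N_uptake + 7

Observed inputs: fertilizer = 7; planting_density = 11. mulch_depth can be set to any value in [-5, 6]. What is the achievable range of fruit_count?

-176 to 22

Substituting into the canopy equation gives canopy = 8*mulch_depth - 30.
Substituting into the fruit_count equation gives fruit_count = 18*mulch_depth - 86.
Linear in mulch_depth, so extremes are at the endpoints: mulch_depth = -5 gives fruit_count = -176; mulch_depth = 6 gives fruit_count = 22.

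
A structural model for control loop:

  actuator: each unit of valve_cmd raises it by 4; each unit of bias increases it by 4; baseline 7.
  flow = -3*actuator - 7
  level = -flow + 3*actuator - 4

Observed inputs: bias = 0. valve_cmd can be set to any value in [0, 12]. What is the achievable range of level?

45 to 333

Substituting into the actuator equation gives actuator = 4*valve_cmd + 7.
Substituting into the flow equation gives flow = -12*valve_cmd - 28.
Substituting into the level equation gives level = 24*valve_cmd + 45.
Linear in valve_cmd, so extremes are at the endpoints: valve_cmd = 0 gives level = 45; valve_cmd = 12 gives level = 333.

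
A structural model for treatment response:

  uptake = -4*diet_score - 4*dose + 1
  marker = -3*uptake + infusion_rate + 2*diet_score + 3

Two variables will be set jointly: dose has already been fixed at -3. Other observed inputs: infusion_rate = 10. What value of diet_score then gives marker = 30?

With dose held at -3:
Substituting into the uptake equation gives uptake = -4*diet_score + 13.
Substituting into the marker equation gives marker = 14*diet_score - 26.
Solve 14*diet_score - 26 = 30: diet_score = (30 + 26) / 14 = 4.

diet_score = 4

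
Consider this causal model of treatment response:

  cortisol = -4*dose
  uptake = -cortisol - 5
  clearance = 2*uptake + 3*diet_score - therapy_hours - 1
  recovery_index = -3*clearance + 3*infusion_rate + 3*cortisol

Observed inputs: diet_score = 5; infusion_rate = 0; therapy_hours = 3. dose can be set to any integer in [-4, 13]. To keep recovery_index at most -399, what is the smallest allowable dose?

Substituting into the uptake equation gives uptake = 4*dose - 5.
Substituting into the clearance equation gives clearance = 8*dose + 1.
So recovery_index = -36*dose - 3.
Require -36*dose - 3 ≤ -399, so dose ≥ 11.
The smallest integer in [-4, 13] satisfying this is 11.

dose = 11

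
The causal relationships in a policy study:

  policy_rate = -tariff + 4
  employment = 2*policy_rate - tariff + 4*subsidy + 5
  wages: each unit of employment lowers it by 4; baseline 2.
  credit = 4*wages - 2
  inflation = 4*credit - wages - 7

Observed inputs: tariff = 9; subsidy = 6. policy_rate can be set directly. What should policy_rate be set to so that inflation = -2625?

policy_rate = 12

Intervening on policy_rate fixes its value directly, overriding its dependence on tariff.
Substituting into the employment equation gives employment = 2*policy_rate + 20.
wages becomes -8*policy_rate - 78.
Substituting into the credit equation gives credit = -32*policy_rate - 314.
Substituting into the inflation equation gives inflation = -120*policy_rate - 1185.
Solve -120*policy_rate - 1185 = -2625: policy_rate = (-2625 + 1185) / -120 = 12.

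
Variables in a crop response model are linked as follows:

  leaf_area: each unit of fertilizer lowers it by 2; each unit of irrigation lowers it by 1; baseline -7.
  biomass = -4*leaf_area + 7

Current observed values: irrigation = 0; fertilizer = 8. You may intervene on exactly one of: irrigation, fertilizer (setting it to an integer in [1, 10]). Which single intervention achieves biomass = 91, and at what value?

Intervening on irrigation: biomass = 4*irrigation + 99. Reaching 91 requires irrigation = -2, outside [1, 10].
Intervening on fertilizer: with other inputs at their observed values, biomass = 8*fertilizer + 35. Solving for 91 gives fertilizer = 7, within [1, 10].

set fertilizer = 7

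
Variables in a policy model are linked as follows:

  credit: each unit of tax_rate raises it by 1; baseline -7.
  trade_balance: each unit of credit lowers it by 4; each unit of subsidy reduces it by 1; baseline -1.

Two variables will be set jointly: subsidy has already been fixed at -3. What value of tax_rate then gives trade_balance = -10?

With subsidy held at -3:
Substituting into the trade_balance equation gives trade_balance = -4*tax_rate + 30.
Solve -4*tax_rate + 30 = -10: tax_rate = (-10 - 30) / -4 = 10.

tax_rate = 10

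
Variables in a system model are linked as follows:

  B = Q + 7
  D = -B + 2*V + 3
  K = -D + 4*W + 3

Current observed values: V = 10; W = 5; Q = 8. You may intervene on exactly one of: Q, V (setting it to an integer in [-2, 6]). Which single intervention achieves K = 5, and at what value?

Intervening on Q: with other inputs at their observed values, K = Q + 7. Solving for 5 gives Q = -2, within [-2, 6].
Intervening on V: K = -2*V + 35. Reaching 5 requires V = 15, outside [-2, 6].

set Q = -2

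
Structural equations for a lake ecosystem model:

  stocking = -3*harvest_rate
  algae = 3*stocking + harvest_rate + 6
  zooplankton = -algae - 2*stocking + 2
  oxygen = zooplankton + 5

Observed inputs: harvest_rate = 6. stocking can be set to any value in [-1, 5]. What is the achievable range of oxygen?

-30 to 0

Intervening on stocking fixes its value directly, overriding its dependence on harvest_rate.
Substituting into the algae equation gives algae = 3*stocking + 12.
Substituting into the zooplankton equation gives zooplankton = -5*stocking - 10.
oxygen becomes -5*stocking - 5.
Linear in stocking, so extremes are at the endpoints: stocking = -1 gives oxygen = 0; stocking = 5 gives oxygen = -30.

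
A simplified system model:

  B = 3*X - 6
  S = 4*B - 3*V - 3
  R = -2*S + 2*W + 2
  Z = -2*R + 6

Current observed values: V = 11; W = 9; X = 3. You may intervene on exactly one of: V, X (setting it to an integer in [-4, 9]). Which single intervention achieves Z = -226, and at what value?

set X = 1

Intervening on V: Z = -12*V + 2. Reaching -226 requires V = 19, outside [-4, 9].
Intervening on X: with other inputs at their observed values, Z = 48*X - 274. Solving for -226 gives X = 1, within [-4, 9].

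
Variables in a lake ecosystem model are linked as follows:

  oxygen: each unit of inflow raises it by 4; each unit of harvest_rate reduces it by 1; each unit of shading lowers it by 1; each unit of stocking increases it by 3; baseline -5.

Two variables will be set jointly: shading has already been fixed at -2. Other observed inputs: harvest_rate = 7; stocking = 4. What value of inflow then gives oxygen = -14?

With shading held at -2:
Substituting into the oxygen equation gives oxygen = 4*inflow + 2.
Solve 4*inflow + 2 = -14: inflow = (-14 - 2) / 4 = -4.

inflow = -4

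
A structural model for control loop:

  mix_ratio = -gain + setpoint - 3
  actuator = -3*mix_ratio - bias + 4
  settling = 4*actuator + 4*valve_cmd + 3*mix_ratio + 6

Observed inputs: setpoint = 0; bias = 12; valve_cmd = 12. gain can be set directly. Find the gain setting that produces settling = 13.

gain = -4

Substituting into the mix_ratio equation gives mix_ratio = -gain - 3.
Substituting into the actuator equation gives actuator = 3*gain + 1.
So settling = 9*gain + 49.
Solve 9*gain + 49 = 13: gain = (13 - 49) / 9 = -4.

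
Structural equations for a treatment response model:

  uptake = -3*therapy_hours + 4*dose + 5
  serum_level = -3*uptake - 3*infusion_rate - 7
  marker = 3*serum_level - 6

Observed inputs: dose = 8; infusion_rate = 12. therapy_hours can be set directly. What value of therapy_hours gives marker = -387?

Substituting into the uptake equation gives uptake = -3*therapy_hours + 37.
This gives serum_level = 9*therapy_hours - 154.
This gives marker = 27*therapy_hours - 468.
Solve 27*therapy_hours - 468 = -387: therapy_hours = (-387 + 468) / 27 = 3.

therapy_hours = 3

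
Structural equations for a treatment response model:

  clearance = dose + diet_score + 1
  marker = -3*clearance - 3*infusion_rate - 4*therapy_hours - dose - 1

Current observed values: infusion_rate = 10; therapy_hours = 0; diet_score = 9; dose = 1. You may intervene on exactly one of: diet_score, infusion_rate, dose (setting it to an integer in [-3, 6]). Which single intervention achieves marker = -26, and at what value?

set infusion_rate = -3

Intervening on diet_score: marker = -3*diet_score - 38. Reaching -26 requires diet_score = -4, outside [-3, 6].
Intervening on infusion_rate: with other inputs at their observed values, marker = -3*infusion_rate - 35. Solving for -26 gives infusion_rate = -3, within [-3, 6].
Intervening on dose: marker = -4*dose - 61. Reaching -26 requires dose = -35/4, not an integer.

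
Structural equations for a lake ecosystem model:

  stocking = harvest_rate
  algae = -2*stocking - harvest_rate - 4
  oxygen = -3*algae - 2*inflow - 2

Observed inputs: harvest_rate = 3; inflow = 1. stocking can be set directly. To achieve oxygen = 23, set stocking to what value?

stocking = 1

Intervening on stocking fixes its value directly, overriding its dependence on harvest_rate.
Substituting into the algae equation gives algae = -2*stocking - 7.
So oxygen = 6*stocking + 17.
Solve 6*stocking + 17 = 23: stocking = (23 - 17) / 6 = 1.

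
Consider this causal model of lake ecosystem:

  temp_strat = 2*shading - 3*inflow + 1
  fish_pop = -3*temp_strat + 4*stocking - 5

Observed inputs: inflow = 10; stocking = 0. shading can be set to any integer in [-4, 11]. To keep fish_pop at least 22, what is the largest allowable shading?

Substituting into the temp_strat equation gives temp_strat = 2*shading - 29.
So fish_pop = -6*shading + 82.
Require -6*shading + 82 ≥ 22, so shading ≤ 10.
The largest integer in [-4, 11] satisfying this is 10.

shading = 10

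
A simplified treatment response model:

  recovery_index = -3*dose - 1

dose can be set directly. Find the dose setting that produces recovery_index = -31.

Solve -3*dose - 1 = -31: dose = (-31 + 1) / -3 = 10.

dose = 10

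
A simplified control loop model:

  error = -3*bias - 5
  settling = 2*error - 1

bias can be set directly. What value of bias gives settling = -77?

Substituting into the settling equation gives settling = -6*bias - 11.
Solve -6*bias - 11 = -77: bias = (-77 + 11) / -6 = 11.

bias = 11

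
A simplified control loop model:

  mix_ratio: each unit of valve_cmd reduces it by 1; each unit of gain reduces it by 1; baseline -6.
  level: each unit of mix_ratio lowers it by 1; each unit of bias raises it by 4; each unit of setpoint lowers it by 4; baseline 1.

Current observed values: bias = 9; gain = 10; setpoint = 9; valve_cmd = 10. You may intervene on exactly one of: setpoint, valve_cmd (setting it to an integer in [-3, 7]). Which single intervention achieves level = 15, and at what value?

set valve_cmd = -2

Intervening on setpoint: level = -4*setpoint + 63. Reaching 15 requires setpoint = 12, outside [-3, 7].
Intervening on valve_cmd: with other inputs at their observed values, level = valve_cmd + 17. Solving for 15 gives valve_cmd = -2, within [-3, 7].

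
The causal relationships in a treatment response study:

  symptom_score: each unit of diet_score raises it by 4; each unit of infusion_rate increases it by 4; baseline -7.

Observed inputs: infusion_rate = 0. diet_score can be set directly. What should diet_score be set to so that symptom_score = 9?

diet_score = 4

Substituting into the symptom_score equation gives symptom_score = 4*diet_score - 7.
Solve 4*diet_score - 7 = 9: diet_score = (9 + 7) / 4 = 4.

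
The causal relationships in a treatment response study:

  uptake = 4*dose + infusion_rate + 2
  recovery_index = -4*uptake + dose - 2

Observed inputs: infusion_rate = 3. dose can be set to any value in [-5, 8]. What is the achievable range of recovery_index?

-142 to 53

Substituting into the uptake equation gives uptake = 4*dose + 5.
Substituting into the recovery_index equation gives recovery_index = -15*dose - 22.
Linear in dose, so extremes are at the endpoints: dose = -5 gives recovery_index = 53; dose = 8 gives recovery_index = -142.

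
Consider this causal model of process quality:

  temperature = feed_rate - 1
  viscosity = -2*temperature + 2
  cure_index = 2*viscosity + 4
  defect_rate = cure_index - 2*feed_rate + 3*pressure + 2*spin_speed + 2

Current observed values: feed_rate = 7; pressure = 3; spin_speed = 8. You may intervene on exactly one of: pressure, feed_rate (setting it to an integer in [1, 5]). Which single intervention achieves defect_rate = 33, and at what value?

Intervening on pressure: defect_rate = 3*pressure - 12. Reaching 33 requires pressure = 15, outside [1, 5].
Intervening on feed_rate: with other inputs at their observed values, defect_rate = -6*feed_rate + 39. Solving for 33 gives feed_rate = 1, within [1, 5].

set feed_rate = 1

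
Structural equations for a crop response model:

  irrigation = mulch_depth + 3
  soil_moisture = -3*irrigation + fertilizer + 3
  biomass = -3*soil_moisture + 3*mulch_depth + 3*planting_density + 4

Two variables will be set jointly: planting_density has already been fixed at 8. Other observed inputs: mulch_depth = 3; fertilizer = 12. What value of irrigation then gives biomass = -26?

With planting_density held at 8:
Intervening on irrigation fixes its value directly, overriding its dependence on mulch_depth.
Substituting into the soil_moisture equation gives soil_moisture = -3*irrigation + 15.
Substituting into the biomass equation gives biomass = 9*irrigation - 8.
Solve 9*irrigation - 8 = -26: irrigation = (-26 + 8) / 9 = -2.

irrigation = -2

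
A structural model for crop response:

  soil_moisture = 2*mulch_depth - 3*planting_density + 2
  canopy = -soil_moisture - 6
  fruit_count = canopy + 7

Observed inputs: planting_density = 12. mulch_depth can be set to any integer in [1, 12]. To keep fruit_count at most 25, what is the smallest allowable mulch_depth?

mulch_depth = 5

Substituting into the soil_moisture equation gives soil_moisture = 2*mulch_depth - 34.
Substituting into the canopy equation gives canopy = -2*mulch_depth + 28.
Substituting into the fruit_count equation gives fruit_count = -2*mulch_depth + 35.
Require -2*mulch_depth + 35 ≤ 25, so mulch_depth ≥ 5.
The smallest integer in [1, 12] satisfying this is 5.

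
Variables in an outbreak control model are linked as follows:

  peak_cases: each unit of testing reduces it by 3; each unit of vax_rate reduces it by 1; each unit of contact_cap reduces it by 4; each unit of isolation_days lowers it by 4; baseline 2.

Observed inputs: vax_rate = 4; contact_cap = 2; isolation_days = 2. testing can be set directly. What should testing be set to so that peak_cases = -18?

testing = 0

Substituting into the peak_cases equation gives peak_cases = -3*testing - 18.
Solve -3*testing - 18 = -18: testing = (-18 + 18) / -3 = 0.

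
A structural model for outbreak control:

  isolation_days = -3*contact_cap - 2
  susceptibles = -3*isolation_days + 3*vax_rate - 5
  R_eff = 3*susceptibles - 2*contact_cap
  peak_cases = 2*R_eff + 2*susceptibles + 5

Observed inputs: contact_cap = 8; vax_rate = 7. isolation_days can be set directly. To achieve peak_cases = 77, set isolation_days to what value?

isolation_days = 1

Intervening on isolation_days fixes its value directly, overriding its dependence on contact_cap.
Substituting into the susceptibles equation gives susceptibles = -3*isolation_days + 16.
Substituting into the R_eff equation gives R_eff = -9*isolation_days + 32.
peak_cases becomes -24*isolation_days + 101.
Solve -24*isolation_days + 101 = 77: isolation_days = (77 - 101) / -24 = 1.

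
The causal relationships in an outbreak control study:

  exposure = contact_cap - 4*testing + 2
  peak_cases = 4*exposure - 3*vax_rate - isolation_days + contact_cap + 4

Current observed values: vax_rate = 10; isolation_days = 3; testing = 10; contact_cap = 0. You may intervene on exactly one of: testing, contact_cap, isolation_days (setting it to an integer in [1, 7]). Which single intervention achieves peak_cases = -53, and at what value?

set testing = 2

Intervening on testing: with other inputs at their observed values, peak_cases = -16*testing - 21. Solving for -53 gives testing = 2, within [1, 7].
Intervening on contact_cap: peak_cases = 5*contact_cap - 181. Reaching -53 requires contact_cap = 128/5, not an integer.
Intervening on isolation_days: peak_cases = -isolation_days - 178. Reaching -53 requires isolation_days = -125, outside [1, 7].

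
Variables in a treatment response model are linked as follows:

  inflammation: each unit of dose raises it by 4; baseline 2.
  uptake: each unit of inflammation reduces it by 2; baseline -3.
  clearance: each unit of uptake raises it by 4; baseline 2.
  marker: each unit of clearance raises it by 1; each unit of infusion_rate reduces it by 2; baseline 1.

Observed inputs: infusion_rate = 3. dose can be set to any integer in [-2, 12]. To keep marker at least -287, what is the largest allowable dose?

dose = 8

Substituting into the uptake equation gives uptake = -8*dose - 7.
Substituting into the clearance equation gives clearance = -32*dose - 26.
Substituting into the marker equation gives marker = -32*dose - 31.
Require -32*dose - 31 ≥ -287, so dose ≤ 8.
The largest integer in [-2, 12] satisfying this is 8.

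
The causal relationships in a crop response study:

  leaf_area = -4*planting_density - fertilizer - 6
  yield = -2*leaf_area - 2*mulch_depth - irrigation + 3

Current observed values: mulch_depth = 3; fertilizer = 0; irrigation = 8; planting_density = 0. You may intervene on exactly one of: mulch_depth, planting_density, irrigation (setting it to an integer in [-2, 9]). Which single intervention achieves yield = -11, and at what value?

Intervening on mulch_depth: with other inputs at their observed values, yield = -2*mulch_depth + 7. Solving for -11 gives mulch_depth = 9, within [-2, 9].
Intervening on planting_density: yield = 8*planting_density + 1. Reaching -11 requires planting_density = -3/2, not an integer.
Intervening on irrigation: yield = -irrigation + 9. Reaching -11 requires irrigation = 20, outside [-2, 9].

set mulch_depth = 9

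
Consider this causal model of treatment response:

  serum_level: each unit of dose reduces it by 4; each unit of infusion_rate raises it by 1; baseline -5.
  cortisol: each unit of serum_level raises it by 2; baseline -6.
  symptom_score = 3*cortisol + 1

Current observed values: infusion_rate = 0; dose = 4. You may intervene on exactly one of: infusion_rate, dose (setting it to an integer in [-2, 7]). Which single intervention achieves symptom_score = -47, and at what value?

Intervening on infusion_rate: symptom_score = 6*infusion_rate - 143. Reaching -47 requires infusion_rate = 16, outside [-2, 7].
Intervening on dose: with other inputs at their observed values, symptom_score = -24*dose - 47. Solving for -47 gives dose = 0, within [-2, 7].

set dose = 0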